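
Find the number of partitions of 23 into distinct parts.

Systematic enumeration (by largest part, then next-largest, …) yields 104.

104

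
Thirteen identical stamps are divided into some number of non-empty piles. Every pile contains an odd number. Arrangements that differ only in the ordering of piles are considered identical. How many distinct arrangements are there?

The partitions of 13 that satisfy the conditions:
13
1, 1, 11
1, 3, 9
1, 1, 1, 1, 9
1, 5, 7
3, 3, 7
1, 1, 1, 3, 7
1, 1, 1, 1, 1, 1, 7
3, 5, 5
1, 1, 1, 5, 5
1, 1, 3, 3, 5
1, 1, 1, 1, 1, 3, 5
1, 1, 1, 1, 1, 1, 1, 1, 5
1, 3, 3, 3, 3
1, 1, 1, 1, 3, 3, 3
1, 1, 1, 1, 1, 1, 1, 3, 3
1, 1, 1, 1, 1, 1, 1, 1, 1, 1, 3
1, 1, 1, 1, 1, 1, 1, 1, 1, 1, 1, 1, 1
That's 18 in total.

18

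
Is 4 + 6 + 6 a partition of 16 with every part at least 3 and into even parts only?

Yes

The parts sum to 16, and the condition 'every summand is at least 3' holds; the condition 'every summand is even' holds.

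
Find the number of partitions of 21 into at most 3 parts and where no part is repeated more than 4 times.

48

There are too many to list fully; the first 12 (by largest part) are:
21
20,1
19,2
19,1,1
18,3
18,2,1
17,4
17,3,1
17,2,2
16,5
16,4,1
16,3,2
…and 36 more, for 48 total.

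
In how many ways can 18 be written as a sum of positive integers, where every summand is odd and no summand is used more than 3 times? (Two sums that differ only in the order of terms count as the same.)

They are:
17 + 1
15 + 3
15 + 1 + 1 + 1
13 + 5
13 + 3 + 1 + 1
11 + 7
11 + 5 + 1 + 1
11 + 3 + 3 + 1
9 + 9
9 + 7 + 1 + 1
9 + 5 + 3 + 1
9 + 3 + 3 + 3
9 + 3 + 3 + 1 + 1 + 1
7 + 7 + 3 + 1
7 + 5 + 5 + 1
7 + 5 + 3 + 3
7 + 5 + 3 + 1 + 1 + 1
7 + 3 + 3 + 3 + 1 + 1
5 + 5 + 5 + 3
5 + 5 + 5 + 1 + 1 + 1
5 + 5 + 3 + 3 + 1 + 1

21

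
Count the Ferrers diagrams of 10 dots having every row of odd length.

They are:
9,1
7,3
7,1,1,1
5,5
5,3,1,1
5,1,1,1,1,1
3,3,3,1
3,3,1,1,1,1
3,1,1,1,1,1,1,1
1,1,1,1,1,1,1,1,1,1

10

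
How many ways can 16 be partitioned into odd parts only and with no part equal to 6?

32

There are too many to list fully; the first 12 (by largest part) are:
15,1
13,3
13,1,1,1
11,5
11,3,1,1
11,1,1,1,1,1
9,7
9,5,1,1
9,3,3,1
9,3,1,1,1,1
9,1,1,1,1,1,1,1
7,7,1,1
…and 20 more, for 32 total.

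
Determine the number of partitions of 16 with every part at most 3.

There are too many to list fully; the first 12 (by largest part) are:
3, 3, 3, 3, 3, 1
3, 3, 3, 3, 2, 2
3, 3, 3, 3, 2, 1, 1
3, 3, 3, 3, 1, 1, 1, 1
3, 3, 3, 2, 2, 2, 1
3, 3, 3, 2, 2, 1, 1, 1
3, 3, 3, 2, 1, 1, 1, 1, 1
3, 3, 3, 1, 1, 1, 1, 1, 1, 1
3, 3, 2, 2, 2, 2, 2
3, 3, 2, 2, 2, 2, 1, 1
3, 3, 2, 2, 2, 1, 1, 1, 1
3, 3, 2, 2, 1, 1, 1, 1, 1, 1
…and 18 more, for 30 total.

30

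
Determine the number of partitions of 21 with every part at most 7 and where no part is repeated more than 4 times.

There are 223 such partitions.

223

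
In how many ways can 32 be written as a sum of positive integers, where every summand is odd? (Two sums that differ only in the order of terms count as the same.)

There are 390 such partitions.

390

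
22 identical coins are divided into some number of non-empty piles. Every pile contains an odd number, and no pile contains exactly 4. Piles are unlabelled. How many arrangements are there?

Direct enumeration gives 89 partitions.

89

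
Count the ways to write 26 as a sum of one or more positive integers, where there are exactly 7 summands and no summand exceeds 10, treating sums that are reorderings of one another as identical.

210

Enumerating by decreasing first part gives 210 partitions in all.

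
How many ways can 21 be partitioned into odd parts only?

A full systematic count gives 76.

76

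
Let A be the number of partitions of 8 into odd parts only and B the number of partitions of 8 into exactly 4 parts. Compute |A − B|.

1

Partitions of 8 into odd parts only: 6.
Partitions of 8 into exactly 4 parts: 5.
|6 − 5| = 1.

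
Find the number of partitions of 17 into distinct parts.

A partial list (first 12 by largest part):
17
1, 16
2, 15
3, 14
1, 2, 14
4, 13
1, 3, 13
5, 12
1, 4, 12
2, 3, 12
6, 11
1, 5, 11
…and 26 more, for 38 total.

38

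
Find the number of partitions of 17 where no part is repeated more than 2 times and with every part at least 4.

Enumerating:
17
13, 4
12, 5
11, 6
10, 7
9, 8
9, 4, 4
8, 5, 4
7, 6, 4
7, 5, 5
6, 6, 5
Counting gives 11.

11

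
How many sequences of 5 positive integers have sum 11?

210

Place 4 bars in the 10 internal gaps of a row of 11 dots: C(10,4) = 210.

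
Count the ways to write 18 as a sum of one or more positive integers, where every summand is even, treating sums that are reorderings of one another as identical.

30

A partial list (first 12 by largest part):
18
16,2
14,4
14,2,2
12,6
12,4,2
12,2,2,2
10,8
10,6,2
10,4,4
10,4,2,2
10,2,2,2,2
…and 18 more, for 30 total.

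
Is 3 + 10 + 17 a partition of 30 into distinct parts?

Yes

The parts sum to 30, and the condition 'all summands are distinct' holds.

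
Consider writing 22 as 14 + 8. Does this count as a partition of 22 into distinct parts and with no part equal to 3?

Yes

The parts sum to 22, and the condition 'all summands are distinct' holds; the condition 'no summand equals 3' holds.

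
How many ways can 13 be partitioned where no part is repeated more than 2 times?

44

A partial list (first 12 by largest part):
13
12, 1
11, 2
11, 1, 1
10, 3
10, 2, 1
9, 4
9, 3, 1
9, 2, 2
9, 2, 1, 1
8, 5
8, 4, 1
…and 32 more, for 44 total.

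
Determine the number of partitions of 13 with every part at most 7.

82

Systematic enumeration (by largest part, then next-largest, …) yields 82.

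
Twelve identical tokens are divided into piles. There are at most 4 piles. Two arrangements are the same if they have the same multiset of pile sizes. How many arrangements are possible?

There are too many to list fully; the first 12 (by largest part) are:
12
11+1
10+2
10+1+1
9+3
9+2+1
9+1+1+1
8+4
8+3+1
8+2+2
8+2+1+1
7+5
…and 22 more, for 34 total.

34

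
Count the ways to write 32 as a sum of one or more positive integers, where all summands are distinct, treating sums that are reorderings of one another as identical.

A full systematic count gives 390.

390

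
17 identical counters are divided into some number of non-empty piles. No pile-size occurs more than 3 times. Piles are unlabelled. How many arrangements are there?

166

Enumerating by decreasing first part gives 166 partitions in all.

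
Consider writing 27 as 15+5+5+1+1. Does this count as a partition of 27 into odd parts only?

The parts sum to 27, and the condition 'every summand is odd' holds.

Yes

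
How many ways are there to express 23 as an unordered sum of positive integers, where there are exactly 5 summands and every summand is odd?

23

Listing the qualifying partitions of 23:
1 + 1 + 1 + 1 + 19
1 + 1 + 1 + 3 + 17
1 + 1 + 1 + 5 + 15
1 + 1 + 3 + 3 + 15
1 + 1 + 1 + 7 + 13
1 + 1 + 3 + 5 + 13
1 + 3 + 3 + 3 + 13
1 + 1 + 1 + 9 + 11
1 + 1 + 3 + 7 + 11
1 + 1 + 5 + 5 + 11
1 + 3 + 3 + 5 + 11
3 + 3 + 3 + 3 + 11
1 + 1 + 3 + 9 + 9
1 + 1 + 5 + 7 + 9
1 + 3 + 3 + 7 + 9
1 + 3 + 5 + 5 + 9
3 + 3 + 3 + 5 + 9
1 + 1 + 7 + 7 + 7
1 + 3 + 5 + 7 + 7
3 + 3 + 3 + 7 + 7
1 + 5 + 5 + 5 + 7
3 + 3 + 5 + 5 + 7
3 + 5 + 5 + 5 + 5
That's 23 in total.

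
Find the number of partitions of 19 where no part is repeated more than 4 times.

325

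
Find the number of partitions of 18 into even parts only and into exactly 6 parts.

3

The partitions of 18 that satisfy the conditions:
8+2+2+2+2+2
6+4+2+2+2+2
4+4+4+2+2+2
Counting gives 3.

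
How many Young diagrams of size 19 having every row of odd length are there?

54

A partial list (first 12 by largest part):
19
1,1,17
1,3,15
1,1,1,1,15
1,5,13
3,3,13
1,1,1,3,13
1,1,1,1,1,1,13
1,7,11
3,5,11
1,1,1,5,11
1,1,3,3,11
…and 42 more, for 54 total.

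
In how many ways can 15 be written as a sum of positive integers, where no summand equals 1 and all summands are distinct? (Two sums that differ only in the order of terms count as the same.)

The partitions of 15 that satisfy the conditions:
15
13+2
12+3
11+4
10+5
10+3+2
9+6
9+4+2
8+7
8+5+2
8+4+3
7+6+2
7+5+3
6+5+4
6+4+3+2

15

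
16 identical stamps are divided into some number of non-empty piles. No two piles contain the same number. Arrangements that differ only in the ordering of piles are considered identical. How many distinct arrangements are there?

32

A partial list (first 12 by largest part):
16
15 + 1
14 + 2
13 + 3
13 + 2 + 1
12 + 4
12 + 3 + 1
11 + 5
11 + 4 + 1
11 + 3 + 2
10 + 6
10 + 5 + 1
…and 20 more, for 32 total.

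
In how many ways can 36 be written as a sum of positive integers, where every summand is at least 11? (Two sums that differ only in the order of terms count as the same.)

Enumerating:
36
25,11
24,12
23,13
22,14
21,15
20,16
19,17
18,18
14,11,11
13,12,11
12,12,12
That's 12 in total.

12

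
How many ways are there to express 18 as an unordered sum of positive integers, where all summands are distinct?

46

A partial list (first 12 by largest part):
18
17,1
16,2
15,3
15,2,1
14,4
14,3,1
13,5
13,4,1
13,3,2
12,6
12,5,1
…and 34 more, for 46 total.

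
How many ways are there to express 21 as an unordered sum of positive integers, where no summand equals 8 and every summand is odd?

76

Direct enumeration gives 76 partitions.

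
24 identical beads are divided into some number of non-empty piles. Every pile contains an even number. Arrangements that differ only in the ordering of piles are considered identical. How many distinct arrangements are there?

Systematic enumeration (by largest part, then next-largest, …) yields 77.

77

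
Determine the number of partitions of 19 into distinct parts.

54

There are too many to list fully; the first 12 (by largest part) are:
19
18, 1
17, 2
16, 3
16, 2, 1
15, 4
15, 3, 1
14, 5
14, 4, 1
14, 3, 2
13, 6
13, 5, 1
…and 42 more, for 54 total.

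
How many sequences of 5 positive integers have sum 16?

Place 4 bars in the 15 internal gaps of a row of 16 dots: C(15,4) = 1365.

1365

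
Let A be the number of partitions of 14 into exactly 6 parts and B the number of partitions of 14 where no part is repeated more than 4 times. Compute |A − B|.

Partitions of 14 into exactly 6 parts: 20.
Partitions of 14 where no part is repeated more than 4 times: 100.
|20 − 100| = 80.

80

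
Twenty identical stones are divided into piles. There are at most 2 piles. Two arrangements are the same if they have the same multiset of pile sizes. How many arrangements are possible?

Listing the qualifying partitions of 20:
20
19+1
18+2
17+3
16+4
15+5
14+6
13+7
12+8
11+9
10+10
Counting gives 11.

11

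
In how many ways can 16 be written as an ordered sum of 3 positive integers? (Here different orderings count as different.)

105

A composition of 16 into 3 positive parts is chosen by placing 2 dividers among the 15 gaps between 16 units: C(15,2) = 105.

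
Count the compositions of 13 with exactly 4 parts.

By stars and bars with positive parts, the count is C(12,3) = 220.

220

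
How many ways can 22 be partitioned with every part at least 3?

There are 73 such partitions.

73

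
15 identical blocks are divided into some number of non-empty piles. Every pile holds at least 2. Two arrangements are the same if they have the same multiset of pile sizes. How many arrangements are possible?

There are too many to list fully; the first 12 (by largest part) are:
15
13+2
12+3
11+4
11+2+2
10+5
10+3+2
9+6
9+4+2
9+3+3
9+2+2+2
8+7
…and 29 more, for 41 total.

41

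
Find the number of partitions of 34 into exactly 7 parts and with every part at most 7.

There are too many to list fully; the first 12 (by largest part) are:
7, 7, 7, 7, 4, 1, 1
7, 7, 7, 7, 3, 2, 1
7, 7, 7, 7, 2, 2, 2
7, 7, 7, 6, 5, 1, 1
7, 7, 7, 6, 4, 2, 1
7, 7, 7, 6, 3, 3, 1
7, 7, 7, 6, 3, 2, 2
7, 7, 7, 5, 5, 2, 1
7, 7, 7, 5, 4, 3, 1
7, 7, 7, 5, 4, 2, 2
7, 7, 7, 5, 3, 3, 2
7, 7, 7, 4, 4, 4, 1
…and 56 more, for 68 total.

68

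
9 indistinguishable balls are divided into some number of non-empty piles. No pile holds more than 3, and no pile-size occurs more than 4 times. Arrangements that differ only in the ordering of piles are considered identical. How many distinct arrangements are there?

8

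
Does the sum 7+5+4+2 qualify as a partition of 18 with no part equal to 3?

Yes

The parts sum to 18, and the condition 'no summand equals 3' holds.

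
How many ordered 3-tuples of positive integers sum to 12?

By stars and bars with positive parts, the count is C(11,2) = 55.

55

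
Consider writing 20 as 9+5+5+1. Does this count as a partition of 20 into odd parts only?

The parts sum to 20, and the condition 'every summand is odd' holds.

Yes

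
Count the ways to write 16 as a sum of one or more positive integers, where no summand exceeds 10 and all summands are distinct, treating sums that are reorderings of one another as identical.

22

Enumerating:
6,10
1,5,10
2,4,10
1,2,3,10
7,9
1,6,9
2,5,9
3,4,9
1,2,4,9
1,7,8
2,6,8
3,5,8
1,2,5,8
1,3,4,8
3,6,7
1,2,6,7
4,5,7
1,3,5,7
2,3,4,7
1,4,5,6
2,3,5,6
1,2,3,4,6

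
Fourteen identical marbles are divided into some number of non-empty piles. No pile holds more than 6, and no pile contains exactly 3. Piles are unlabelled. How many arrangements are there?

46

There are too many to list fully; the first 12 (by largest part) are:
2, 6, 6
1, 1, 6, 6
1, 2, 5, 6
1, 1, 1, 5, 6
4, 4, 6
2, 2, 4, 6
1, 1, 2, 4, 6
1, 1, 1, 1, 4, 6
2, 2, 2, 2, 6
1, 1, 2, 2, 2, 6
1, 1, 1, 1, 2, 2, 6
1, 1, 1, 1, 1, 1, 2, 6
…and 34 more, for 46 total.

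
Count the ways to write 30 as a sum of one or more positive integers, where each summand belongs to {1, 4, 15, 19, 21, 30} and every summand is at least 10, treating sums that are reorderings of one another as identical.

2

The partitions of 30 that satisfy the conditions:
30
15,15
Counting gives 2.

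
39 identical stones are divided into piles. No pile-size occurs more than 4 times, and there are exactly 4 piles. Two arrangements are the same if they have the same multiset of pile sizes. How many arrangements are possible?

441

A full systematic count gives 441.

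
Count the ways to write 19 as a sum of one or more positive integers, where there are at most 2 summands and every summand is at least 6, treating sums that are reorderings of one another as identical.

5

The partitions of 19 that satisfy the conditions:
19
13, 6
12, 7
11, 8
10, 9
Counting gives 5.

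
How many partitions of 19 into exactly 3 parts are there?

A partial list (first 12 by largest part):
17 + 1 + 1
16 + 2 + 1
15 + 3 + 1
15 + 2 + 2
14 + 4 + 1
14 + 3 + 2
13 + 5 + 1
13 + 4 + 2
13 + 3 + 3
12 + 6 + 1
12 + 5 + 2
12 + 4 + 3
…and 18 more, for 30 total.

30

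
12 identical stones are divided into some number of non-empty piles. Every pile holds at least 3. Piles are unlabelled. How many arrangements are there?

9

They are:
12
9,3
8,4
7,5
6,6
6,3,3
5,4,3
4,4,4
3,3,3,3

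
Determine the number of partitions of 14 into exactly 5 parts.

23

Enumerating:
10, 1, 1, 1, 1
9, 2, 1, 1, 1
8, 3, 1, 1, 1
8, 2, 2, 1, 1
7, 4, 1, 1, 1
7, 3, 2, 1, 1
7, 2, 2, 2, 1
6, 5, 1, 1, 1
6, 4, 2, 1, 1
6, 3, 3, 1, 1
6, 3, 2, 2, 1
6, 2, 2, 2, 2
5, 5, 2, 1, 1
5, 4, 3, 1, 1
5, 4, 2, 2, 1
5, 3, 3, 2, 1
5, 3, 2, 2, 2
4, 4, 4, 1, 1
4, 4, 3, 2, 1
4, 4, 2, 2, 2
4, 3, 3, 3, 1
4, 3, 3, 2, 2
3, 3, 3, 3, 2
Counting gives 23.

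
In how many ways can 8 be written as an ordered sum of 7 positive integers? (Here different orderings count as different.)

Equivalently, choose which 6 of the 7 gaps become plus signs: C(7,6) = 7.

7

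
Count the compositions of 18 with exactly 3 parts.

By stars and bars with positive parts, the count is C(17,2) = 136.

136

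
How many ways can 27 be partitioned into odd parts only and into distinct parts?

14

Listing the qualifying partitions of 27:
27
23,3,1
21,5,1
19,7,1
19,5,3
17,9,1
17,7,3
15,11,1
15,9,3
15,7,5
13,11,3
13,9,5
11,9,7
11,7,5,3,1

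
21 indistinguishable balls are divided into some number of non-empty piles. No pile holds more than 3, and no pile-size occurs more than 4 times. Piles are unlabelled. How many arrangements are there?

Listing the qualifying partitions of 21:
3 + 3 + 3 + 3 + 2 + 2 + 2 + 2 + 1
3 + 3 + 3 + 3 + 2 + 2 + 2 + 1 + 1 + 1
3 + 3 + 3 + 2 + 2 + 2 + 2 + 1 + 1 + 1 + 1
Counting gives 3.

3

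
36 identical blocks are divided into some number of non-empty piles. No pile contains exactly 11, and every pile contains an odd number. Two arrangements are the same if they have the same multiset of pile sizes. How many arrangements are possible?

526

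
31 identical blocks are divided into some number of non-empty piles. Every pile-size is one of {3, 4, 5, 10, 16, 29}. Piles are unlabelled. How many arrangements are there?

24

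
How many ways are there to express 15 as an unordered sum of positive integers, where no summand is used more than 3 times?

105

Systematic enumeration (by largest part, then next-largest, …) yields 105.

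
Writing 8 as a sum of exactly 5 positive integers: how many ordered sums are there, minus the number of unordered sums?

32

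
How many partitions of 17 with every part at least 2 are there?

66

There are too many to list fully; the first 12 (by largest part) are:
17
15,2
14,3
13,4
13,2,2
12,5
12,3,2
11,6
11,4,2
11,3,3
11,2,2,2
10,7
…and 54 more, for 66 total.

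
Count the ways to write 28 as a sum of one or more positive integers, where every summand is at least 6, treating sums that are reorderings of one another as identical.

29

A partial list (first 12 by largest part):
28
22 + 6
21 + 7
20 + 8
19 + 9
18 + 10
17 + 11
16 + 12
16 + 6 + 6
15 + 13
15 + 7 + 6
14 + 14
…and 17 more, for 29 total.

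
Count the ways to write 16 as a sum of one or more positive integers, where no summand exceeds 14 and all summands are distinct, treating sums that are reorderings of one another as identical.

30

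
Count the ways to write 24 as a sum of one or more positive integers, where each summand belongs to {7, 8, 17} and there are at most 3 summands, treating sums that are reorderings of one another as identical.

2

Listing the qualifying partitions of 24:
17+7
8+8+8
That's 2 in total.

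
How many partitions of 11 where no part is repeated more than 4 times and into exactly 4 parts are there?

11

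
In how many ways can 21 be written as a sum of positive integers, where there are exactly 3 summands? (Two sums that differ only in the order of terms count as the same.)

37

There are too many to list fully; the first 12 (by largest part) are:
19+1+1
18+2+1
17+3+1
17+2+2
16+4+1
16+3+2
15+5+1
15+4+2
15+3+3
14+6+1
14+5+2
14+4+3
…and 25 more, for 37 total.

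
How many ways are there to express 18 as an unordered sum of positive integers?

A full systematic count gives 385.

385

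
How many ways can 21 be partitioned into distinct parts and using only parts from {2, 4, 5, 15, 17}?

The partitions of 21 that satisfy the conditions:
17, 4
15, 4, 2

2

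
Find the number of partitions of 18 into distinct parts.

46

There are too many to list fully; the first 12 (by largest part) are:
18
17, 1
16, 2
15, 3
15, 2, 1
14, 4
14, 3, 1
13, 5
13, 4, 1
13, 3, 2
12, 6
12, 5, 1
…and 34 more, for 46 total.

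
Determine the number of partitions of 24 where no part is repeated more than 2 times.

431

A full systematic count gives 431.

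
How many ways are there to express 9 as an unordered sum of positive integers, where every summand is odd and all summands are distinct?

2

They are:
9
5, 3, 1
That's 2 in total.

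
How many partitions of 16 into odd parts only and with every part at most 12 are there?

29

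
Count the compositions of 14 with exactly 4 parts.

Place 3 bars in the 13 internal gaps of a row of 14 dots: C(13,3) = 286.

286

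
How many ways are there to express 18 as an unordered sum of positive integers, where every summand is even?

30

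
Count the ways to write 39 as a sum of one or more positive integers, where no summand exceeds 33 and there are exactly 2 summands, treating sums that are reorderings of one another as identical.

They are:
33, 6
32, 7
31, 8
30, 9
29, 10
28, 11
27, 12
26, 13
25, 14
24, 15
23, 16
22, 17
21, 18
20, 19

14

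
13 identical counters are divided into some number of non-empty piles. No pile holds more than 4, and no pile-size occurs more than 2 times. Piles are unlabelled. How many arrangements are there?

5

Enumerating:
4+4+3+2
4+4+3+1+1
4+4+2+2+1
4+3+3+2+1
4+3+2+2+1+1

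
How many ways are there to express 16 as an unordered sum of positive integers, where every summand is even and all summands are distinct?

6

Enumerating:
16
2+14
4+12
6+10
2+4+10
2+6+8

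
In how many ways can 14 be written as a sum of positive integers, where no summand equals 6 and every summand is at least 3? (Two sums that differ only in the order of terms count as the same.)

Listing the qualifying partitions of 14:
14
11+3
10+4
9+5
8+3+3
7+7
7+4+3
5+5+4
5+3+3+3
4+4+3+3
Counting gives 10.

10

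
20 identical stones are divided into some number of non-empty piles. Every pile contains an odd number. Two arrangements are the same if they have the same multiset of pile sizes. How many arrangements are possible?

64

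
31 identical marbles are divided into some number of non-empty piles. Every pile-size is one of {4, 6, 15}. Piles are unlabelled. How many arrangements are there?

2

The partitions of 31 that satisfy the conditions:
15 + 6 + 6 + 4
15 + 4 + 4 + 4 + 4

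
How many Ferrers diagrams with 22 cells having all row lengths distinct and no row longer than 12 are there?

A partial list (first 12 by largest part):
12+10
12+9+1
12+8+2
12+7+3
12+7+2+1
12+6+4
12+6+3+1
12+5+4+1
12+5+3+2
12+4+3+2+1
11+10+1
11+9+2
…and 44 more, for 56 total.

56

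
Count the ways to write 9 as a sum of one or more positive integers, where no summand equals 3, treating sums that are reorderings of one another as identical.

19

The partitions of 9 that satisfy the conditions:
9
8 + 1
7 + 2
7 + 1 + 1
6 + 2 + 1
6 + 1 + 1 + 1
5 + 4
5 + 2 + 2
5 + 2 + 1 + 1
5 + 1 + 1 + 1 + 1
4 + 4 + 1
4 + 2 + 2 + 1
4 + 2 + 1 + 1 + 1
4 + 1 + 1 + 1 + 1 + 1
2 + 2 + 2 + 2 + 1
2 + 2 + 2 + 1 + 1 + 1
2 + 2 + 1 + 1 + 1 + 1 + 1
2 + 1 + 1 + 1 + 1 + 1 + 1 + 1
1 + 1 + 1 + 1 + 1 + 1 + 1 + 1 + 1
Counting gives 19.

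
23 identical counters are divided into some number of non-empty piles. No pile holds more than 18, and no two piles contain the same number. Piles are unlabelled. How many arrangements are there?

97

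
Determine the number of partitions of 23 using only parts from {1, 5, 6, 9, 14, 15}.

There are too many to list fully; the first 12 (by largest part) are:
15+6+1+1
15+5+1+1+1
15+1+1+1+1+1+1+1+1
14+9
14+6+1+1+1
14+5+1+1+1+1
14+1+1+1+1+1+1+1+1+1
9+9+5
9+9+1+1+1+1+1
9+6+6+1+1
9+6+5+1+1+1
9+6+1+1+1+1+1+1+1+1
…and 17 more, for 29 total.

29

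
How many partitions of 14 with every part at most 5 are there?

70

There are too many to list fully; the first 12 (by largest part) are:
5,5,4
5,5,3,1
5,5,2,2
5,5,2,1,1
5,5,1,1,1,1
5,4,4,1
5,4,3,2
5,4,3,1,1
5,4,2,2,1
5,4,2,1,1,1
5,4,1,1,1,1,1
5,3,3,3
…and 58 more, for 70 total.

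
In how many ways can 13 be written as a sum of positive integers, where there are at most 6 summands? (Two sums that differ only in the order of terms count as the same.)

Direct enumeration gives 71 partitions.

71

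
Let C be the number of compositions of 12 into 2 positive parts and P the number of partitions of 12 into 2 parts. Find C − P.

Compositions: C(11,1) = 11.
Unordered (partitions into 2 parts): 6.
Difference: 11 − 6 = 5.

5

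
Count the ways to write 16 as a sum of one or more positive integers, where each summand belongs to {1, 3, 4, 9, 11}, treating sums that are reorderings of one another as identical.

Listing the qualifying partitions of 16:
11,4,1
11,3,1,1
11,1,1,1,1,1
9,4,3
9,4,1,1,1
9,3,3,1
9,3,1,1,1,1
9,1,1,1,1,1,1,1
4,4,4,4
4,4,4,3,1
4,4,4,1,1,1,1
4,4,3,3,1,1
4,4,3,1,1,1,1,1
4,4,1,1,1,1,1,1,1,1
4,3,3,3,3
4,3,3,3,1,1,1
4,3,3,1,1,1,1,1,1
4,3,1,1,1,1,1,1,1,1,1
4,1,1,1,1,1,1,1,1,1,1,1,1
3,3,3,3,3,1
3,3,3,3,1,1,1,1
3,3,3,1,1,1,1,1,1,1
3,3,1,1,1,1,1,1,1,1,1,1
3,1,1,1,1,1,1,1,1,1,1,1,1,1
1,1,1,1,1,1,1,1,1,1,1,1,1,1,1,1

25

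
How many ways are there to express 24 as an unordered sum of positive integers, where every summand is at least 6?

16

The partitions of 24 that satisfy the conditions:
24
18, 6
17, 7
16, 8
15, 9
14, 10
13, 11
12, 12
12, 6, 6
11, 7, 6
10, 8, 6
10, 7, 7
9, 9, 6
9, 8, 7
8, 8, 8
6, 6, 6, 6
Counting gives 16.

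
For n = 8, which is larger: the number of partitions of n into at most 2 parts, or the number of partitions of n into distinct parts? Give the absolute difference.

Partitions of 8 into at most 2 parts: 5.
Partitions of 8 into distinct parts: 6.
|5 − 6| = 1.

1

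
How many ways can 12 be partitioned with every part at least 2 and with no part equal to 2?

9

They are:
12
9,3
8,4
7,5
6,6
6,3,3
5,4,3
4,4,4
3,3,3,3
Counting gives 9.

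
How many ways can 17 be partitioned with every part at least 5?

7

Listing the qualifying partitions of 17:
17
12+5
11+6
10+7
9+8
7+5+5
6+6+5
That's 7 in total.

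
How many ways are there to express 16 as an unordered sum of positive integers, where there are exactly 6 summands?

35

There are too many to list fully; the first 12 (by largest part) are:
11, 1, 1, 1, 1, 1
10, 2, 1, 1, 1, 1
9, 3, 1, 1, 1, 1
9, 2, 2, 1, 1, 1
8, 4, 1, 1, 1, 1
8, 3, 2, 1, 1, 1
8, 2, 2, 2, 1, 1
7, 5, 1, 1, 1, 1
7, 4, 2, 1, 1, 1
7, 3, 3, 1, 1, 1
7, 3, 2, 2, 1, 1
7, 2, 2, 2, 2, 1
…and 23 more, for 35 total.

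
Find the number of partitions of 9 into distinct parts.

They are:
9
8+1
7+2
6+3
6+2+1
5+4
5+3+1
4+3+2

8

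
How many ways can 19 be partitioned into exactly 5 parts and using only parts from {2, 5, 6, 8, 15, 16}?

2

Listing the qualifying partitions of 19:
8,5,2,2,2
5,5,5,2,2
Counting gives 2.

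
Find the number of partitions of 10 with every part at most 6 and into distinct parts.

5

The partitions of 10 that satisfy the conditions:
6, 4
6, 3, 1
5, 4, 1
5, 3, 2
4, 3, 2, 1
That's 5 in total.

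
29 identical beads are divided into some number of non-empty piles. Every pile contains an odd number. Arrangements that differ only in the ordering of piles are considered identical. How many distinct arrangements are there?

256

A full systematic count gives 256.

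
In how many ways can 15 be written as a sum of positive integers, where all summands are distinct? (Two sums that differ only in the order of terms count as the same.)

27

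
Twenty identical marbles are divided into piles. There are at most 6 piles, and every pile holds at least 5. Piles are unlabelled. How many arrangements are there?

13

Listing the qualifying partitions of 20:
20
15, 5
14, 6
13, 7
12, 8
11, 9
10, 10
10, 5, 5
9, 6, 5
8, 7, 5
8, 6, 6
7, 7, 6
5, 5, 5, 5
That's 13 in total.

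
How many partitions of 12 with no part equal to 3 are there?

47

A partial list (first 12 by largest part):
12
11+1
10+2
10+1+1
9+2+1
9+1+1+1
8+4
8+2+2
8+2+1+1
8+1+1+1+1
7+5
7+4+1
…and 35 more, for 47 total.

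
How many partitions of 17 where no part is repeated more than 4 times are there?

205

Enumerating by decreasing first part gives 205 partitions in all.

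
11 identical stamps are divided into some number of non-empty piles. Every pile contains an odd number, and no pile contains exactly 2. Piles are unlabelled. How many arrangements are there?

12

Enumerating:
11
9 + 1 + 1
7 + 3 + 1
7 + 1 + 1 + 1 + 1
5 + 5 + 1
5 + 3 + 3
5 + 3 + 1 + 1 + 1
5 + 1 + 1 + 1 + 1 + 1 + 1
3 + 3 + 3 + 1 + 1
3 + 3 + 1 + 1 + 1 + 1 + 1
3 + 1 + 1 + 1 + 1 + 1 + 1 + 1 + 1
1 + 1 + 1 + 1 + 1 + 1 + 1 + 1 + 1 + 1 + 1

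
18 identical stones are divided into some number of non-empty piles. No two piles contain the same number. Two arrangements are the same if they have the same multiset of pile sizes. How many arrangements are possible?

There are too many to list fully; the first 12 (by largest part) are:
18
17+1
16+2
15+3
15+2+1
14+4
14+3+1
13+5
13+4+1
13+3+2
12+6
12+5+1
…and 34 more, for 46 total.

46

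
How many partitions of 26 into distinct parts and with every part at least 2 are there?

A full systematic count gives 89.

89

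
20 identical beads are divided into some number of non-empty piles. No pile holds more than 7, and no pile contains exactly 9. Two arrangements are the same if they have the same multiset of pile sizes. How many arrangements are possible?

364

Systematic enumeration (by largest part, then next-largest, …) yields 364.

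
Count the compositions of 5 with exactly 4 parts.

A composition of 5 into 4 positive parts is chosen by placing 3 dividers among the 4 gaps between 5 units: C(4,3) = 4.

4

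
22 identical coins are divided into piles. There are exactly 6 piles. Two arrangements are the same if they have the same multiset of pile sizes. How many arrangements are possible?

136

Enumerating by decreasing first part gives 136 partitions in all.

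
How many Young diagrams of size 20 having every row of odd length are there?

A partial list (first 12 by largest part):
19,1
17,3
17,1,1,1
15,5
15,3,1,1
15,1,1,1,1,1
13,7
13,5,1,1
13,3,3,1
13,3,1,1,1,1
13,1,1,1,1,1,1,1
11,9
…and 52 more, for 64 total.

64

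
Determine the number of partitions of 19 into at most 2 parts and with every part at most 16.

7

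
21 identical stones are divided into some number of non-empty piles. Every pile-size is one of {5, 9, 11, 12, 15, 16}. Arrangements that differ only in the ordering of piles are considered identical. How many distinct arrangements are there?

They are:
16, 5
12, 9
11, 5, 5

3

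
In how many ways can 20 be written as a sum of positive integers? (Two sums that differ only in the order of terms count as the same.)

627

Direct enumeration gives 627 partitions.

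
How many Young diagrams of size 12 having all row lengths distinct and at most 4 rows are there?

Enumerating:
12
11 + 1
10 + 2
9 + 3
9 + 2 + 1
8 + 4
8 + 3 + 1
7 + 5
7 + 4 + 1
7 + 3 + 2
6 + 5 + 1
6 + 4 + 2
6 + 3 + 2 + 1
5 + 4 + 3
5 + 4 + 2 + 1
That's 15 in total.

15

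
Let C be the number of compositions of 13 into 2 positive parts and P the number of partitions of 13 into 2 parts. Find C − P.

6

Ordered (compositions into 2 parts): C(12,1) = 12.
Partitions of 13 into exactly 2 parts: 6.
Difference: 12 − 6 = 6.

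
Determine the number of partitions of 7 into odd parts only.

The partitions of 7 that satisfy the conditions:
7
5 + 1 + 1
3 + 3 + 1
3 + 1 + 1 + 1 + 1
1 + 1 + 1 + 1 + 1 + 1 + 1
That's 5 in total.

5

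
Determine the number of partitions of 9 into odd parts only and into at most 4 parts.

4

Enumerating:
9
1,1,7
1,3,5
3,3,3
That's 4 in total.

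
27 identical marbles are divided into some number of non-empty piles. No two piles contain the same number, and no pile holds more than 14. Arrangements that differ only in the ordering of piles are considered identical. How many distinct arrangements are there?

122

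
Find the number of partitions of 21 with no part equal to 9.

715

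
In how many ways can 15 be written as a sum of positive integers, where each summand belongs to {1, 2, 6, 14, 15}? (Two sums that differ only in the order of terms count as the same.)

17

The partitions of 15 that satisfy the conditions:
15
14, 1
6, 6, 2, 1
6, 6, 1, 1, 1
6, 2, 2, 2, 2, 1
6, 2, 2, 2, 1, 1, 1
6, 2, 2, 1, 1, 1, 1, 1
6, 2, 1, 1, 1, 1, 1, 1, 1
6, 1, 1, 1, 1, 1, 1, 1, 1, 1
2, 2, 2, 2, 2, 2, 2, 1
2, 2, 2, 2, 2, 2, 1, 1, 1
2, 2, 2, 2, 2, 1, 1, 1, 1, 1
2, 2, 2, 2, 1, 1, 1, 1, 1, 1, 1
2, 2, 2, 1, 1, 1, 1, 1, 1, 1, 1, 1
2, 2, 1, 1, 1, 1, 1, 1, 1, 1, 1, 1, 1
2, 1, 1, 1, 1, 1, 1, 1, 1, 1, 1, 1, 1, 1
1, 1, 1, 1, 1, 1, 1, 1, 1, 1, 1, 1, 1, 1, 1
Counting gives 17.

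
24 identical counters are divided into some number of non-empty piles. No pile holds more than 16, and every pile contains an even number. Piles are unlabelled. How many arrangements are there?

70

A partial list (first 12 by largest part):
16,8
16,6,2
16,4,4
16,4,2,2
16,2,2,2,2
14,10
14,8,2
14,6,4
14,6,2,2
14,4,4,2
14,4,2,2,2
14,2,2,2,2,2
…and 58 more, for 70 total.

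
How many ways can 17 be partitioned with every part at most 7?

201

Systematic enumeration (by largest part, then next-largest, …) yields 201.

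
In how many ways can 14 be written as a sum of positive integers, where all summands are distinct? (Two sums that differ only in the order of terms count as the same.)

22

Listing the qualifying partitions of 14:
14
13 + 1
12 + 2
11 + 3
11 + 2 + 1
10 + 4
10 + 3 + 1
9 + 5
9 + 4 + 1
9 + 3 + 2
8 + 6
8 + 5 + 1
8 + 4 + 2
8 + 3 + 2 + 1
7 + 6 + 1
7 + 5 + 2
7 + 4 + 3
7 + 4 + 2 + 1
6 + 5 + 3
6 + 5 + 2 + 1
6 + 4 + 3 + 1
5 + 4 + 3 + 2
That's 22 in total.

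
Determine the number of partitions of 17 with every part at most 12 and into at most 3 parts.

24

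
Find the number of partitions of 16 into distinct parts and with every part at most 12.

27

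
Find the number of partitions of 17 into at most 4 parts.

Direct enumeration gives 72 partitions.

72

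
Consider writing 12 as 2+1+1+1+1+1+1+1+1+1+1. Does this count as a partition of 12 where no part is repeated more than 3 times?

The parts sum to 12, and the condition 'no summand is used more than 3 times' is violated.

No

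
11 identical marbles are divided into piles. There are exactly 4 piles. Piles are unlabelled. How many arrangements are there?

They are:
8 + 1 + 1 + 1
7 + 2 + 1 + 1
6 + 3 + 1 + 1
6 + 2 + 2 + 1
5 + 4 + 1 + 1
5 + 3 + 2 + 1
5 + 2 + 2 + 2
4 + 4 + 2 + 1
4 + 3 + 3 + 1
4 + 3 + 2 + 2
3 + 3 + 3 + 2
That's 11 in total.

11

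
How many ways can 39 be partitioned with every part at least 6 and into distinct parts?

70

There are too many to list fully; the first 12 (by largest part) are:
39
33+6
32+7
31+8
30+9
29+10
28+11
27+12
26+13
26+7+6
25+14
25+8+6
…and 58 more, for 70 total.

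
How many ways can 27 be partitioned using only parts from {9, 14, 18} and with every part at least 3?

The partitions of 27 that satisfy the conditions:
18, 9
9, 9, 9
Counting gives 2.

2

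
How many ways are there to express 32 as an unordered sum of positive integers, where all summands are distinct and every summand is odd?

23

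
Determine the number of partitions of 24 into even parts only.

77

Systematic enumeration (by largest part, then next-largest, …) yields 77.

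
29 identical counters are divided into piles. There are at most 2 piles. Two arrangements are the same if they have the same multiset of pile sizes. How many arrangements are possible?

They are:
29
28 + 1
27 + 2
26 + 3
25 + 4
24 + 5
23 + 6
22 + 7
21 + 8
20 + 9
19 + 10
18 + 11
17 + 12
16 + 13
15 + 14

15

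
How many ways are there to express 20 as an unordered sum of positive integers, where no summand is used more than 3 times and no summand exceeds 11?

266

Enumerating by decreasing first part gives 266 partitions in all.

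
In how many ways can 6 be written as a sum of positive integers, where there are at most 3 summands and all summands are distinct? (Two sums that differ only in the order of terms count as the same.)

Enumerating:
6
5,1
4,2
3,2,1

4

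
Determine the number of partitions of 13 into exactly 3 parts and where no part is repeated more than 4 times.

The partitions of 13 that satisfy the conditions:
11+1+1
10+2+1
9+3+1
9+2+2
8+4+1
8+3+2
7+5+1
7+4+2
7+3+3
6+6+1
6+5+2
6+4+3
5+5+3
5+4+4
Counting gives 14.

14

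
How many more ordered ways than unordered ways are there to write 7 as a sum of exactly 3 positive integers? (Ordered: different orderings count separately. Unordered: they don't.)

Ordered (compositions into 3 parts): C(6,2) = 15.
Partitions of 7 into exactly 3 parts: 4.
Difference: 15 − 4 = 11.

11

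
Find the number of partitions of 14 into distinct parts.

22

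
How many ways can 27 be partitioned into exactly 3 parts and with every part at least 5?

Listing the qualifying partitions of 27:
17, 5, 5
16, 6, 5
15, 7, 5
15, 6, 6
14, 8, 5
14, 7, 6
13, 9, 5
13, 8, 6
13, 7, 7
12, 10, 5
12, 9, 6
12, 8, 7
11, 11, 5
11, 10, 6
11, 9, 7
11, 8, 8
10, 10, 7
10, 9, 8
9, 9, 9
Counting gives 19.

19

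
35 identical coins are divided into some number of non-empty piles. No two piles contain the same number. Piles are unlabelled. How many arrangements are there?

Systematic enumeration (by largest part, then next-largest, …) yields 585.

585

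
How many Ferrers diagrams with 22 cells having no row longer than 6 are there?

Enumerating by decreasing first part gives 391 partitions in all.

391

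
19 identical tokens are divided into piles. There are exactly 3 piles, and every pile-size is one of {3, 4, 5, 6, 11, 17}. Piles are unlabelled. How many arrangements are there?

2

Listing the qualifying partitions of 19:
3, 5, 11
4, 4, 11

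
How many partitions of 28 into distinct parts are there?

222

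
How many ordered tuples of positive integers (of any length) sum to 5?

16

The number of compositions of n is 2^(n−1); here 2^4 = 16.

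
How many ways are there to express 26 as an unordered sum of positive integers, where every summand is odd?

165

Enumerating by decreasing first part gives 165 partitions in all.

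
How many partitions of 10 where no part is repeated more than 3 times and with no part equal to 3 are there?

17

The partitions of 10 that satisfy the conditions:
10
1, 9
2, 8
1, 1, 8
1, 2, 7
1, 1, 1, 7
4, 6
2, 2, 6
1, 1, 2, 6
5, 5
1, 4, 5
1, 2, 2, 5
1, 1, 1, 2, 5
2, 4, 4
1, 1, 4, 4
2, 2, 2, 4
1, 1, 2, 2, 4
That's 17 in total.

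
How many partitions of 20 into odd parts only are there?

A partial list (first 12 by largest part):
19, 1
17, 3
17, 1, 1, 1
15, 5
15, 3, 1, 1
15, 1, 1, 1, 1, 1
13, 7
13, 5, 1, 1
13, 3, 3, 1
13, 3, 1, 1, 1, 1
13, 1, 1, 1, 1, 1, 1, 1
11, 9
…and 52 more, for 64 total.

64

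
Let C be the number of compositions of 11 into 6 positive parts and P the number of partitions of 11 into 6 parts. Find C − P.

245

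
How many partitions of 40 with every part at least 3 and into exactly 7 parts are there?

300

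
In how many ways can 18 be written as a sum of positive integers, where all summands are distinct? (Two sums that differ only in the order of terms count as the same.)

46

There are too many to list fully; the first 12 (by largest part) are:
18
17, 1
16, 2
15, 3
15, 2, 1
14, 4
14, 3, 1
13, 5
13, 4, 1
13, 3, 2
12, 6
12, 5, 1
…and 34 more, for 46 total.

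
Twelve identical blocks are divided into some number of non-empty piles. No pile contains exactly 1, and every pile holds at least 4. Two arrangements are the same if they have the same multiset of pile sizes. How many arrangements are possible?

5

Listing the qualifying partitions of 12:
12
8 + 4
7 + 5
6 + 6
4 + 4 + 4
Counting gives 5.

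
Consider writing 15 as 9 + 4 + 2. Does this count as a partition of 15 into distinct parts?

Yes

The parts sum to 15, and the condition 'all summands are distinct' holds.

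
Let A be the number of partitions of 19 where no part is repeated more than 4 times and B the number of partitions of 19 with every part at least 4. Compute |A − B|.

Partitions of 19 where no part is repeated more than 4 times: 325.
Partitions of 19 with every part at least 4: 18.
|325 − 18| = 307.

307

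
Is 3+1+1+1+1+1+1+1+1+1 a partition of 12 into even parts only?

No

The parts sum to 12, and the condition 'every summand is even' is violated.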